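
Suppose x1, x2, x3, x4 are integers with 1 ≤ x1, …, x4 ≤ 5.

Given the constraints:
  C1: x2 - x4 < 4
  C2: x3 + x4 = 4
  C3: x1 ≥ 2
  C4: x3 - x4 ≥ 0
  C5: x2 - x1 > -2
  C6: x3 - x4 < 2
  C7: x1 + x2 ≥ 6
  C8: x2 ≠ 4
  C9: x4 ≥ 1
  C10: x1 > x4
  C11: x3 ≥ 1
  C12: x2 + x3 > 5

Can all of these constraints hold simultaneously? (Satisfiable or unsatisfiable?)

Try x1 = 4, x2 = 5, x3 = 2, x4 = 2.
Check constraint 1: x2 - x4 = 3; constraint 2: x3 + x4 = 4. The remaining constraints are straightforward to verify.

Satisfiable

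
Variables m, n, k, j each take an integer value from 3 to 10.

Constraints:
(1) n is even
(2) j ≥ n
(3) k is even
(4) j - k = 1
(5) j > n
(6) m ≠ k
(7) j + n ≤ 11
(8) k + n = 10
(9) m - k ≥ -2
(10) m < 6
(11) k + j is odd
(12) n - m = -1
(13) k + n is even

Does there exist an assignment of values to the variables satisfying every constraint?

Satisfiable

One satisfying assignment is m = 5, n = 4, k = 6, j = 7.
For the less obvious constraints — constraint 4: j - k = 1; constraint 7: j + n = 11; constraint 8: k + n = 10 — and the others hold by inspection.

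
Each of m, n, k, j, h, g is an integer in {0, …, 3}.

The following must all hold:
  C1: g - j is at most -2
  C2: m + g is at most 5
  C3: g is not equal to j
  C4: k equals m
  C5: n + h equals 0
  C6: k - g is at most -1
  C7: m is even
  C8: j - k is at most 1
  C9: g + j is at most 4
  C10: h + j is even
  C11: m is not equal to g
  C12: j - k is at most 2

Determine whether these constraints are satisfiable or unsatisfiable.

Constraints 1, 6, and 12 give g − k ≥ 1, k − j ≥ -2, j − g ≥ 2.
Adding all 3 inequalities: the left sides telescope to 0, and the right sides sum to 1 + (-2) + 2 = 1. So 0 ≥ 1, which is false.

Unsatisfiable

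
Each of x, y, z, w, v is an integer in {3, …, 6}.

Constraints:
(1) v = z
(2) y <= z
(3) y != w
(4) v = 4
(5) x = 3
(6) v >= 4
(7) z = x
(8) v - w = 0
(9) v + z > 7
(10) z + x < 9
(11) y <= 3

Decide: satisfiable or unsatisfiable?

Constraint 4 fixes v = 4 and constraint 5 fixes x = 3. Constraints 1 and 7 give v = z = x, so v = x. But 4 ≠ 3 — contradiction.

Unsatisfiable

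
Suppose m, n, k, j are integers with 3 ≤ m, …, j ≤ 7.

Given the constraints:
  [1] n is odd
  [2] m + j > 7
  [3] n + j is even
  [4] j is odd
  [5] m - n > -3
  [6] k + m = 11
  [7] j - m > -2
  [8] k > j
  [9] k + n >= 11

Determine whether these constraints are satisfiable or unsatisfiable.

Satisfiable

The assignment m = 5, n = 7, k = 6, j = 5 works:
  constraint 2 holds since m + j = 10.
  constraint 5 holds since m - n = -2.
  constraint 6 holds since k + m = 11.
The rest check out directly.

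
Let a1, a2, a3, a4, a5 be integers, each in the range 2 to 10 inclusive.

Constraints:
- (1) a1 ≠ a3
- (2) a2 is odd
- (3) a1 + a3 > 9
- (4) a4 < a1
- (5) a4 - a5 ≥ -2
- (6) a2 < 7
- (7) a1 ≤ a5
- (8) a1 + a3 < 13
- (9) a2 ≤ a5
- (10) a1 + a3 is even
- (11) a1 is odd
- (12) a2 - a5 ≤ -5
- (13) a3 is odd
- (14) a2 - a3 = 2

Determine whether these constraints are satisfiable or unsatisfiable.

Try a1 = 9, a2 = 5, a3 = 3, a4 = 8, a5 = 10.
Check constraint 3: a1 + a3 = 12; constraint 5: a4 - a5 = -2; constraint 8: a1 + a3 = 12. The remaining constraints are straightforward to verify.

Satisfiable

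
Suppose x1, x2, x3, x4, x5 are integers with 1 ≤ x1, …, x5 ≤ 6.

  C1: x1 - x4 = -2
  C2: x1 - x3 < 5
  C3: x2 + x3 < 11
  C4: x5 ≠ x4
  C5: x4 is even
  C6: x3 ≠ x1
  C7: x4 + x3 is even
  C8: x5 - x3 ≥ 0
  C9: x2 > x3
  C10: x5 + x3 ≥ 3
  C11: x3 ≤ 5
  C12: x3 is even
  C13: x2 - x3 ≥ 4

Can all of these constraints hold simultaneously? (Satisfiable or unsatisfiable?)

Satisfiable

Setting (x1, x2, x3, x4, x5) = (4, 6, 2, 6, 2) satisfies everything: constraint 1: x1 - x4 = -2; constraint 2: x1 - x3 = 2; constraint 3: x2 + x3 = 8, and the others follow.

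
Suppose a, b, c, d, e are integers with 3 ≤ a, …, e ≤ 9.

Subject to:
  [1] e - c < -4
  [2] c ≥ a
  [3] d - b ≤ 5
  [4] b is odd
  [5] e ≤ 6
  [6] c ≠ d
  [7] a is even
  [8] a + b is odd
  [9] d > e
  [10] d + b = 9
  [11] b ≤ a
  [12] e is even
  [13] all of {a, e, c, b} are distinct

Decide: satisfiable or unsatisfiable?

The assignment a = 8, b = 3, c = 9, d = 6, e = 4 works:
  constraint 1 holds since e - c = -5.
  constraint 3 holds since d - b = 3.
The rest check out directly.

Satisfiable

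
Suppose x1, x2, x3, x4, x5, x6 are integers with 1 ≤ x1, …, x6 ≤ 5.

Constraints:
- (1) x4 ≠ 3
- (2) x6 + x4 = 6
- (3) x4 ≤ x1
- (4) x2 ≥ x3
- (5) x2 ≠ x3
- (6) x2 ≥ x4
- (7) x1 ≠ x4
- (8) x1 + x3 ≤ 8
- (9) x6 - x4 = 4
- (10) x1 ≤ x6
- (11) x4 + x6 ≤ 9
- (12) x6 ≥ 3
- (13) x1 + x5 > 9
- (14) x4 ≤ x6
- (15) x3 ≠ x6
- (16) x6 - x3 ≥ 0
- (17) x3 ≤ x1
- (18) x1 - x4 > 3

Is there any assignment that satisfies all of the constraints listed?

Satisfiable

The assignment x1 = 5, x2 = 4, x3 = 3, x4 = 1, x5 = 5, x6 = 5 works:
  constraint 2 holds since x6 + x4 = 6.
  constraint 8 holds since x1 + x3 = 8.
The rest check out directly.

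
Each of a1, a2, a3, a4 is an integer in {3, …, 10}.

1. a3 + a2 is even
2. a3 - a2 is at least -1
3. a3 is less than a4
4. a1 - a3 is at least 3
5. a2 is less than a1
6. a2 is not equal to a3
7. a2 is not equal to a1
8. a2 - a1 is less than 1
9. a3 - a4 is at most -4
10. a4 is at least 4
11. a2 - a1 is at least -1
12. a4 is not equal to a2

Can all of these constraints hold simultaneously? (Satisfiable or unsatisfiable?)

Unsatisfiable

Constraints 2, 4, and 11 give a2 − a1 ≥ -1, a1 − a3 ≥ 3, a3 − a2 ≥ -1.
Adding all 3 inequalities: the left sides telescope to 0, and the right sides sum to (-1) + 3 + (-1) = 1. So 0 ≥ 1, which is false.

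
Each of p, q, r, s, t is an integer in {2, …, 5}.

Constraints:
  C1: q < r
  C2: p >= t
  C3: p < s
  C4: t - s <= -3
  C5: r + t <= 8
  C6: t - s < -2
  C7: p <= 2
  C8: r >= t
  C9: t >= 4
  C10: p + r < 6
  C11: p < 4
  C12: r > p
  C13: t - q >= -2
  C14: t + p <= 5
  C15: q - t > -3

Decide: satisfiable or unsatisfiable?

From constraints 2 and 9: p ≥ t and t ≥ 4, so p ≥ 4. From constraint 11: p ≤ 3. But 3 < 4, so no value of p works.

Unsatisfiable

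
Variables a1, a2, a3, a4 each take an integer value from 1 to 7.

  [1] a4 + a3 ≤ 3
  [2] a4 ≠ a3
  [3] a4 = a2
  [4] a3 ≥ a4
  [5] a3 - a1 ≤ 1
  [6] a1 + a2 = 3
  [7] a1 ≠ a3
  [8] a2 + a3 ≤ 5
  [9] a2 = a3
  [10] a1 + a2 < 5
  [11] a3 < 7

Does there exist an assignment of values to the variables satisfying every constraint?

Unsatisfiable

From constraints 3 and 9, a4 = a2 = a3, so a4 = a3. But constraint 2 says a4 ≠ a3. Contradiction.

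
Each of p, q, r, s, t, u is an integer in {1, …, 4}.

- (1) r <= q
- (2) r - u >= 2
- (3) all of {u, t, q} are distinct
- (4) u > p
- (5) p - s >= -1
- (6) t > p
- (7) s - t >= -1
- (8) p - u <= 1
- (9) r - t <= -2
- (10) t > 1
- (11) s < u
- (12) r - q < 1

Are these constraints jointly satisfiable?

Constraints 2, 5, 7, 8, and 9 give s − t ≥ -1, t − r ≥ 2, r − u ≥ 2, u − p ≥ -1, p − s ≥ -1.
Adding all 5 inequalities: the left sides telescope to 0, and the right sides sum to (-1) + 2 + 2 + (-1) + (-1) = 1. So 0 ≥ 1, which is false.

Unsatisfiable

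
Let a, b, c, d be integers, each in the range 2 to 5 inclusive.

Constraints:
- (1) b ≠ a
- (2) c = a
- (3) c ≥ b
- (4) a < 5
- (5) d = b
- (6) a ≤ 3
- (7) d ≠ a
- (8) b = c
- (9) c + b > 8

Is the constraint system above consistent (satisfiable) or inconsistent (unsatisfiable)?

Unsatisfiable

From constraints 2, 5, and 8, d = b = c = a, so d = a. But constraint 7 says d ≠ a. Contradiction.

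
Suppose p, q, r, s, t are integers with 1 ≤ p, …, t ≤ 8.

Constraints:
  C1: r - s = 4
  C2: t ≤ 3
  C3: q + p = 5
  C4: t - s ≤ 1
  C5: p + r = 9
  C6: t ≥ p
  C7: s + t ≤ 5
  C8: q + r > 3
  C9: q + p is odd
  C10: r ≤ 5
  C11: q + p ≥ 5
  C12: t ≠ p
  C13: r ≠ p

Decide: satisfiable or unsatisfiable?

Unsatisfiable

From constraints 2 and 6: p ≤ t ≤ 3. From constraint 10: r ≤ 5. Hence p + r ≤ 8. But constraint 5 requires p + r = 9, and 9 > 8. Contradiction.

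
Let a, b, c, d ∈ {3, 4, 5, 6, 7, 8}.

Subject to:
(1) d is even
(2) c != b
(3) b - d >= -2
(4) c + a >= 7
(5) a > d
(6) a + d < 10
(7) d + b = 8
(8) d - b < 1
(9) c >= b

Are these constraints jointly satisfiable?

Try a = 5, b = 4, c = 5, d = 4.
Check constraint 3: b - d = 0; constraint 4: c + a = 10; constraint 6: a + d = 9. The remaining constraints are straightforward to verify.

Satisfiable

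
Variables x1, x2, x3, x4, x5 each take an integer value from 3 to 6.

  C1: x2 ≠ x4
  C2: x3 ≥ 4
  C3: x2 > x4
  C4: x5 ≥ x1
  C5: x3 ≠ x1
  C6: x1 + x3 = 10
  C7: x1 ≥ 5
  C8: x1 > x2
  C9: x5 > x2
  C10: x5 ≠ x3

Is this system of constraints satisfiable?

The assignment x1 = 6, x2 = 4, x3 = 4, x4 = 3, x5 = 6 works:
  constraint 3 holds since x2 = 4, x4 = 3.
  constraint 4 holds since x5 = 6, x1 = 6.
  constraint 6 holds since x1 + x3 = 10.
The rest check out directly.

Satisfiable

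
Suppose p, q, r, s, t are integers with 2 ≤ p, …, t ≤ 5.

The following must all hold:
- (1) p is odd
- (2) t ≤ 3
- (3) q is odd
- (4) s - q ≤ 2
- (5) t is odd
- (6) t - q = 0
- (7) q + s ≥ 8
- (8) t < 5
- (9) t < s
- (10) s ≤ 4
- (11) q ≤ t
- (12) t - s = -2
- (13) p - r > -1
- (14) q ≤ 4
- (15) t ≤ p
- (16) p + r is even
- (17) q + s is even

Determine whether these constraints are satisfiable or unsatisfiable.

From constraints 2 and 11: q ≤ t ≤ 3. From constraint 10: s ≤ 4. Hence q + s ≤ 7. But constraint 7 requires q + s ≥ 8, and 8 > 7. Contradiction.

Unsatisfiable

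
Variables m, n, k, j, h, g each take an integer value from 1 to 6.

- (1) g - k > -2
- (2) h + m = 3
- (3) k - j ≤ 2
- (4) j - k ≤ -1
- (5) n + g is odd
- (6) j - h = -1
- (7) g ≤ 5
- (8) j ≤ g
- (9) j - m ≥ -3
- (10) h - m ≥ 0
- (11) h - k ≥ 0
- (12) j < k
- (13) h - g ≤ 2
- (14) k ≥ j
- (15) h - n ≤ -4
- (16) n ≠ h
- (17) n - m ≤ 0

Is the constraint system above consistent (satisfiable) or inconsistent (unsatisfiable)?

Unsatisfiable

Constraints 4, 9, 11, 15, and 17 give n − h ≥ 4, h − k ≥ 0, k − j ≥ 1, j − m ≥ -3, m − n ≥ 0.
Adding all 5 inequalities: the left sides telescope to 0, and the right sides sum to 4 + 0 + 1 + (-3) + 0 = 2. So 0 ≥ 2, which is false.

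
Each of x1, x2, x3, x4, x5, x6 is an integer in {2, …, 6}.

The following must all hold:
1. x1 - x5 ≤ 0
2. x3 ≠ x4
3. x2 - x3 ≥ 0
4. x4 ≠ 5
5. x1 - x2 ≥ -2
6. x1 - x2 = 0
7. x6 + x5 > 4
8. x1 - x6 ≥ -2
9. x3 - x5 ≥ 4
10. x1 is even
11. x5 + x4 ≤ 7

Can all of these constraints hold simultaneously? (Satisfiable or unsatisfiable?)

Constraints 1, 3, 5, and 9 give x5 − x1 ≥ 0, x1 − x2 ≥ -2, x2 − x3 ≥ 0, x3 − x5 ≥ 4.
Adding all 4 inequalities: the left sides telescope to 0, and the right sides sum to 0 + (-2) + 0 + 4 = 2. So 0 ≥ 2, which is false.

Unsatisfiable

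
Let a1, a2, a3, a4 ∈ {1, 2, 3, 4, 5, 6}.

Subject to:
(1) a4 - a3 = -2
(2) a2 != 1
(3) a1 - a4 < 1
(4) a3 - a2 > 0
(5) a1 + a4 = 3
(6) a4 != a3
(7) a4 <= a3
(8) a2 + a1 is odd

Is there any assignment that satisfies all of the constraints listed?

Setting (a1, a2, a3, a4) = (1, 2, 4, 2) satisfies everything: constraint 1: a4 - a3 = -2; constraint 3: a1 - a4 = -1, and the others follow.

Satisfiable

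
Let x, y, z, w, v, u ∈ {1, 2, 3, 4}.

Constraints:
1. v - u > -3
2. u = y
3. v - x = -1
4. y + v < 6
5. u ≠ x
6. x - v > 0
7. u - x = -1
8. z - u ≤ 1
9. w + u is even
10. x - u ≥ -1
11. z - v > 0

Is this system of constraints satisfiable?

Satisfiable

One satisfying assignment is x = 3, y = 2, z = 3, w = 2, v = 2, u = 2.
For the less obvious constraints — constraint 1: v - u = 0; constraint 3: v - x = -1; constraint 4: y + v = 4 — and the others hold by inspection.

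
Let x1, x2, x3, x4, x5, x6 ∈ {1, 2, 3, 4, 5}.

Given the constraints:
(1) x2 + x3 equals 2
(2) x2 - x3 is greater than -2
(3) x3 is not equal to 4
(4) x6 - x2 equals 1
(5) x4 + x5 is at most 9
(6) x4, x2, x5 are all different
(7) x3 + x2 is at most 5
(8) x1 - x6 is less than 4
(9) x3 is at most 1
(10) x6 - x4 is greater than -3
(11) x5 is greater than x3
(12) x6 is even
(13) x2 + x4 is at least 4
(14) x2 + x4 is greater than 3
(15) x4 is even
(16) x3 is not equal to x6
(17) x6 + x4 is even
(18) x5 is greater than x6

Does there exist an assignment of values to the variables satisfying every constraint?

Take x1 = 4, x2 = 1, x3 = 1, x4 = 4, x5 = 5, x6 = 2. Then constraint 1: x2 + x3 = 2; constraint 2: x2 - x3 = 0; constraint 4: x6 - x2 = 1, and every other listed constraint is also met.

Satisfiable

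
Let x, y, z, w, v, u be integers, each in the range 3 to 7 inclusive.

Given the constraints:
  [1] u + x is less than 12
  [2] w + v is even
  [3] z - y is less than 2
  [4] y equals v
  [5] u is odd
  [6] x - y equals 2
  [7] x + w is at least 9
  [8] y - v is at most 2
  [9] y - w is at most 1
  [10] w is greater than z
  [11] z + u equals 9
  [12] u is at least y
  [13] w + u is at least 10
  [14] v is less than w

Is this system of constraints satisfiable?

Satisfiable

Setting (x, y, z, w, v, u) = (5, 3, 4, 5, 3, 5) satisfies everything: constraint 1: u + x = 10; constraint 3: z - y = 1; constraint 6: x - y = 2, and the others follow.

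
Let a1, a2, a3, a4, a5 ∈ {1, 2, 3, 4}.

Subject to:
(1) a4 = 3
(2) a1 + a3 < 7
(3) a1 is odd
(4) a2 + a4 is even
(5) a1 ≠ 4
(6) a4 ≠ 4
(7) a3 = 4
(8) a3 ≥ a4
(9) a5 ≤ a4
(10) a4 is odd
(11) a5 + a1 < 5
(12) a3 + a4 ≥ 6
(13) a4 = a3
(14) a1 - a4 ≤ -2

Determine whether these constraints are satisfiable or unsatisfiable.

Constraint 1 fixes a4 = 3 and constraint 7 fixes a3 = 4, but constraint 13 requires a4 = a3. Since 3 ≠ 4, contradiction.

Unsatisfiable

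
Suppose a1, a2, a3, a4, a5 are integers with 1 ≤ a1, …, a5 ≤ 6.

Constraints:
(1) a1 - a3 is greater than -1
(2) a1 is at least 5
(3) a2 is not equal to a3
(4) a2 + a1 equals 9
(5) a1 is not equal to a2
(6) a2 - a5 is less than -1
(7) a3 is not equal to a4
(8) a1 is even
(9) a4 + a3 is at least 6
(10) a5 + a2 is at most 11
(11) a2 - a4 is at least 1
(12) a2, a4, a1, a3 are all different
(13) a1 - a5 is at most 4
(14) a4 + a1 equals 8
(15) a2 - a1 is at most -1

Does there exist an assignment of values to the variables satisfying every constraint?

The assignment a1 = 6, a2 = 3, a3 = 4, a4 = 2, a5 = 5 works:
  constraint 1 holds since a1 - a3 = 2.
  constraint 4 holds since a2 + a1 = 9.
  constraint 6 holds since a2 - a5 = -2.
The rest check out directly.

Satisfiable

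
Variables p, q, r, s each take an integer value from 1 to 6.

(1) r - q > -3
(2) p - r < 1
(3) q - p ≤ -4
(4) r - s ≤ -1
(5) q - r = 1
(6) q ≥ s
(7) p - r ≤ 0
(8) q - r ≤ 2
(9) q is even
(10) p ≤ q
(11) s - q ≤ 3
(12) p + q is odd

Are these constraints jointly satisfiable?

Constraints 3, 4, 7, and 11 give s − r ≥ 1, r − p ≥ 0, p − q ≥ 4, q − s ≥ -3.
Adding all 4 inequalities: the left sides telescope to 0, and the right sides sum to 1 + 0 + 4 + (-3) = 2. So 0 ≥ 2, which is false.

Unsatisfiable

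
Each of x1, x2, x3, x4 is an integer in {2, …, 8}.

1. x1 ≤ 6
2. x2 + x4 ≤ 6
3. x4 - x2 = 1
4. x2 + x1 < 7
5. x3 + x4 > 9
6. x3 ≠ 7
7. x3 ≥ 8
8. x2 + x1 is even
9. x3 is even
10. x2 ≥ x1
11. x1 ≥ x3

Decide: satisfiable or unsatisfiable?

Unsatisfiable

From constraint 7: x3 ≥ 8. From constraints 1 and 11: x3 ≤ x1 and x1 ≤ 6, so x3 ≤ 6. But 6 < 8, so no value of x3 works.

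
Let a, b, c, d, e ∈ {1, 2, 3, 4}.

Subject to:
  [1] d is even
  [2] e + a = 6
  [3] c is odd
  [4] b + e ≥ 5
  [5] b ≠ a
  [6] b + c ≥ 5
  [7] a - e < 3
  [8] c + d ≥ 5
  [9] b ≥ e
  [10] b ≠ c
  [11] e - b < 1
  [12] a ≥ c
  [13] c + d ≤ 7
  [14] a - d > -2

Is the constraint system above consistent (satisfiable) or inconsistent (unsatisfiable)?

One satisfying assignment is a = 3, b = 4, c = 3, d = 4, e = 3.
For the less obvious constraints — constraint 2: e + a = 6; constraint 4: b + e = 7 — and the others hold by inspection.

Satisfiable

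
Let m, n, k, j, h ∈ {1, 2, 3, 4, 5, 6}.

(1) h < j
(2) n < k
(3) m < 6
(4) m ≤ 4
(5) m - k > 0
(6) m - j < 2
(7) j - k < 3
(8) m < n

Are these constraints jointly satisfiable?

Constraints 2, 5, and 8 give k < m, m < n, n < k. Chaining: k < m < n < k, which forces k < k — impossible.

Unsatisfiable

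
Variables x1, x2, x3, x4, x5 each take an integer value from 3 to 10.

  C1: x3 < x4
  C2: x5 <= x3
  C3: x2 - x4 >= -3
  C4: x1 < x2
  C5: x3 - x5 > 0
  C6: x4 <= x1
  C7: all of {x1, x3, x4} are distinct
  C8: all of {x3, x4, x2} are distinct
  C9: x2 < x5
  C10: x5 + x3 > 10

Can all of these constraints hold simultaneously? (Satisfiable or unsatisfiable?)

Constraints 1, 4, 5, 6, and 9 give x3 < x4, x4 ≤ x1, x1 < x2, x2 < x5, x5 < x3. Chaining: x3 < x4 ≤ x1 < x2 < x5 < x3, which forces x3 < x3 — impossible.

Unsatisfiable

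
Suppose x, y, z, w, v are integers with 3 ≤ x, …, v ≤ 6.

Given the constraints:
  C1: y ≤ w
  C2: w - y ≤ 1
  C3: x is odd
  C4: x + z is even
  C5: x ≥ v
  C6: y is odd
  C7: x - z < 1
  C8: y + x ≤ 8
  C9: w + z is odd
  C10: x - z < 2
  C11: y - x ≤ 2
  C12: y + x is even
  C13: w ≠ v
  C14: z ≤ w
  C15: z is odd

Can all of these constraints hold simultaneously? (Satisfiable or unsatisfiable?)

Satisfiable

One satisfying assignment is x = 3, y = 5, z = 3, w = 6, v = 3.
For the less obvious constraints — constraint 2: w - y = 1; constraint 7: x - z = 0; constraint 8: y + x = 8 — and the others hold by inspection.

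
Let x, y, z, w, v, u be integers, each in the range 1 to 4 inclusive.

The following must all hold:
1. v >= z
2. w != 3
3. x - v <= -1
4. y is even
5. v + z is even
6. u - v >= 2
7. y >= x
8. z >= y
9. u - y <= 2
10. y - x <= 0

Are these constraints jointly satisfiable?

Unsatisfiable

Constraints 3, 6, 9, and 10 give x − y ≥ 0, y − u ≥ -2, u − v ≥ 2, v − x ≥ 1.
Adding all 4 inequalities: the left sides telescope to 0, and the right sides sum to 0 + (-2) + 2 + 1 = 1. So 0 ≥ 1, which is false.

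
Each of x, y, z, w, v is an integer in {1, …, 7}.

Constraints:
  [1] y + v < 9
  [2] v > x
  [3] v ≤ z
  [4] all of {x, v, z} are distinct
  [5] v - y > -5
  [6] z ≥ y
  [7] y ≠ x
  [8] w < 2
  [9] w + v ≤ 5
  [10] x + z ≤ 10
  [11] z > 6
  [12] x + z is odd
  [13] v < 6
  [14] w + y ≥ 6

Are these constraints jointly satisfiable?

Try x = 2, y = 5, z = 7, w = 1, v = 3.
Check constraint 1: y + v = 8; constraint 5: v - y = -2. The remaining constraints are straightforward to verify.

Satisfiable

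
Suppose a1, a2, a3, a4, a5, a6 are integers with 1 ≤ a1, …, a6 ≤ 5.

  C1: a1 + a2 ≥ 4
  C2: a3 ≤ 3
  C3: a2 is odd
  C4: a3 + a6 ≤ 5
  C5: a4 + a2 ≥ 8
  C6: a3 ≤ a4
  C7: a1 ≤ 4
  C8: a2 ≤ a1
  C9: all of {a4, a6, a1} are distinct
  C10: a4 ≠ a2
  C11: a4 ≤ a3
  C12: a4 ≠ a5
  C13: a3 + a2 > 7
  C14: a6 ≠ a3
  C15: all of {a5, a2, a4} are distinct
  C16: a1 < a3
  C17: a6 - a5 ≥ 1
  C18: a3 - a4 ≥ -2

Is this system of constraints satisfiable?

From constraints 2 and 11: a4 ≤ a3 ≤ 3. From constraints 7 and 8: a2 ≤ a1 ≤ 4. Hence a4 + a2 ≤ 7. But constraint 5 requires a4 + a2 ≥ 8, and 8 > 7. Contradiction.

Unsatisfiable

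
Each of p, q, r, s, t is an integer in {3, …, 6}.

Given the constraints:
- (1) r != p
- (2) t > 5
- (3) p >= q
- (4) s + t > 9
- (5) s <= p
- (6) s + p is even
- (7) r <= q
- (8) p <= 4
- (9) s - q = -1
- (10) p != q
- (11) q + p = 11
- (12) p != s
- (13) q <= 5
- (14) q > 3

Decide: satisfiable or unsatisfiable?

Unsatisfiable

From constraint 13: q ≤ 5. From constraint 8: p ≤ 4. Hence q + p ≤ 9. But constraint 11 requires q + p = 11, and 11 > 9. Contradiction.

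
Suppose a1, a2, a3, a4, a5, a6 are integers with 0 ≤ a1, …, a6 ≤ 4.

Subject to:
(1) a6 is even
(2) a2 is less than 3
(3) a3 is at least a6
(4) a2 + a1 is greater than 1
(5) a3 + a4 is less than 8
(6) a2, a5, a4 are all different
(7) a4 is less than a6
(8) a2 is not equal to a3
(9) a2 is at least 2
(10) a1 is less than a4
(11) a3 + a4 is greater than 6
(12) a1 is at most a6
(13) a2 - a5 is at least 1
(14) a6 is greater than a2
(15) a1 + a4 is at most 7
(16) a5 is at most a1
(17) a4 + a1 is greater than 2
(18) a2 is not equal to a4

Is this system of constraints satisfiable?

The assignment a1 = 2, a2 = 2, a3 = 4, a4 = 3, a5 = 0, a6 = 4 works:
  constraint 4 holds since a2 + a1 = 4.
  constraint 5 holds since a3 + a4 = 7.
  constraint 11 holds since a3 + a4 = 7.
The rest check out directly.

Satisfiable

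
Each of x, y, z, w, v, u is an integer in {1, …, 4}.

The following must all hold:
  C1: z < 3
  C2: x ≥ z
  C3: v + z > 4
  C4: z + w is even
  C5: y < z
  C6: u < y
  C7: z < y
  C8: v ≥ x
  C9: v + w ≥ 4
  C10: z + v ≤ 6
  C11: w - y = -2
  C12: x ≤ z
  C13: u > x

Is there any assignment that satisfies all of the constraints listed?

Constraints 2, 5, 6, and 13 give u < y, y < z, z ≤ x, x < u. Chaining: u < y < z ≤ x < u, which forces u < u — impossible.

Unsatisfiable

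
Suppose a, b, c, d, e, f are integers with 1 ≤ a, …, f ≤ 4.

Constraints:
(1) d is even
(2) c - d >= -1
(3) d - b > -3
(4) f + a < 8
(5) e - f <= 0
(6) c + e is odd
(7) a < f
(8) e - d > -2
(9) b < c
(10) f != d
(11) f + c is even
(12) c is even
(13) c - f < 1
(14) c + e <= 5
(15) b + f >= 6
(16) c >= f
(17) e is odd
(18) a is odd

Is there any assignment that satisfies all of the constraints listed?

Satisfiable

Take a = 3, b = 2, c = 4, d = 2, e = 1, f = 4. Then constraint 2: c - d = 2; constraint 3: d - b = 0, and every other listed constraint is also met.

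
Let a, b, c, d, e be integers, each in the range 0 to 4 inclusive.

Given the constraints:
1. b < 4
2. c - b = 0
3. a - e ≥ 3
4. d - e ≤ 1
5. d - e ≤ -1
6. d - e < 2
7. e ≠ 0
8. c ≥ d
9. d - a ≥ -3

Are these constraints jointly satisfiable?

Constraints 3, 5, and 9 give d − a ≥ -3, a − e ≥ 3, e − d ≥ 1.
Adding all 3 inequalities: the left sides telescope to 0, and the right sides sum to (-3) + 3 + 1 = 1. So 0 ≥ 1, which is false.

Unsatisfiable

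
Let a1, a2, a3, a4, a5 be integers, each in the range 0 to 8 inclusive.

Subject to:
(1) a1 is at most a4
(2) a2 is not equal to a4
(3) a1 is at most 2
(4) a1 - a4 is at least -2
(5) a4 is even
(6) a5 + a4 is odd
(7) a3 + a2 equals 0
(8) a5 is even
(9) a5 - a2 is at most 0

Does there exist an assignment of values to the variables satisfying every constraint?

Constraint 8 makes a5 even and constraint 5 makes a4 even, so a5 + a4 must be even. Constraint 6 says a5 + a4 is odd — contradiction.

Unsatisfiable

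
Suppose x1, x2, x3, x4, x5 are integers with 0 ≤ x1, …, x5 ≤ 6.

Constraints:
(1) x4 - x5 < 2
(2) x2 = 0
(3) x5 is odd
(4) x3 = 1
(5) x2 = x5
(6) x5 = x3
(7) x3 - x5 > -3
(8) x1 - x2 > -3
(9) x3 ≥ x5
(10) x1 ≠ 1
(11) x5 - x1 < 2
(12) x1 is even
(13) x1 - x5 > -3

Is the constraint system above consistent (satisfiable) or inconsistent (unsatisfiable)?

Constraint 2 fixes x2 = 0 and constraint 4 fixes x3 = 1. Constraints 5 and 6 give x2 = x5 = x3, so x2 = x3. But 0 ≠ 1 — contradiction.

Unsatisfiable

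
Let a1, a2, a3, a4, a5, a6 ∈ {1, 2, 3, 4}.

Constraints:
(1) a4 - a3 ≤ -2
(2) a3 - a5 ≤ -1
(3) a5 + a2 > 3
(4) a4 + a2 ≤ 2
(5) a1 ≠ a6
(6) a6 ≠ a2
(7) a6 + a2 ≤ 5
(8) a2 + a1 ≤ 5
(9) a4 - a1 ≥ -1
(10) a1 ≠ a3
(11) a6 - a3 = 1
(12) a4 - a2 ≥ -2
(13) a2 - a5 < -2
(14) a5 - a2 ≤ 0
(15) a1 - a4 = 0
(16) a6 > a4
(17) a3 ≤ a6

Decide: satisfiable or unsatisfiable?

Unsatisfiable

Constraints 1, 2, 12, and 14 give a2 − a5 ≥ 0, a5 − a3 ≥ 1, a3 − a4 ≥ 2, a4 − a2 ≥ -2.
Adding all 4 inequalities: the left sides telescope to 0, and the right sides sum to 0 + 1 + 2 + (-2) = 1. So 0 ≥ 1, which is false.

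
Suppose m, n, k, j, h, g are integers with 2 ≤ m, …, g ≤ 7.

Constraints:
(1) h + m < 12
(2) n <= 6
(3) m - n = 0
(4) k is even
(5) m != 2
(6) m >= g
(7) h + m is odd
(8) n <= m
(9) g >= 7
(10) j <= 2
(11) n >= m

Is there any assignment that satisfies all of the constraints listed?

From constraints 6 and 9: m ≥ g and g ≥ 7, so m ≥ 7. From constraints 2 and 11: m ≤ n and n ≤ 6, so m ≤ 6. But 6 < 7, so no value of m works.

Unsatisfiable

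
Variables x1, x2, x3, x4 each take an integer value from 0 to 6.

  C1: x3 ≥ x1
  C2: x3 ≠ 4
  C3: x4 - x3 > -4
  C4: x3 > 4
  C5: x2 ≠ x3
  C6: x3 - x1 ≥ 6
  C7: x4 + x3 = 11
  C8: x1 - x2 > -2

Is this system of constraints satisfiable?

Setting (x1, x2, x3, x4) = (0, 0, 6, 5) satisfies everything: constraint 3: x4 - x3 = -1; constraint 6: x3 - x1 = 6, and the others follow.

Satisfiable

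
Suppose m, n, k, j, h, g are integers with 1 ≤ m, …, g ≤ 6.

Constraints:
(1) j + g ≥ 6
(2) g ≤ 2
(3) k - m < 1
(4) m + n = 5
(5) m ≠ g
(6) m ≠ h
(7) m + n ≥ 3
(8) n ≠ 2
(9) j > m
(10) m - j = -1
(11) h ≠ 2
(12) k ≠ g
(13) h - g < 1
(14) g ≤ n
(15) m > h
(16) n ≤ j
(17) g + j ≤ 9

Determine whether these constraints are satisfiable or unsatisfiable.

Satisfiable

One satisfying assignment is m = 4, n = 1, k = 3, j = 5, h = 1, g = 1.
For the less obvious constraints — constraint 1: j + g = 6; constraint 3: k - m = -1 — and the others hold by inspection.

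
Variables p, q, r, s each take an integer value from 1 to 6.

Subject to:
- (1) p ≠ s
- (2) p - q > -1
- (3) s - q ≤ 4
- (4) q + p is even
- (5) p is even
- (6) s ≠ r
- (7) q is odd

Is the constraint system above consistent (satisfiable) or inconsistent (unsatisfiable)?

Unsatisfiable

Constraint 7 makes q odd and constraint 5 makes p even, so q + p must be odd. Constraint 4 says q + p is even — contradiction.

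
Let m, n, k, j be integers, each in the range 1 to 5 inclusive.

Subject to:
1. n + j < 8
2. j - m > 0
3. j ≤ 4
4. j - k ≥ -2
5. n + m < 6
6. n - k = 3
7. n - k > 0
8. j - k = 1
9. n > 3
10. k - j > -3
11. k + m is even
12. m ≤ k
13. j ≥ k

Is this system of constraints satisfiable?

Take m = 1, n = 4, k = 1, j = 2. Then constraint 1: n + j = 6; constraint 2: j - m = 1, and every other listed constraint is also met.

Satisfiable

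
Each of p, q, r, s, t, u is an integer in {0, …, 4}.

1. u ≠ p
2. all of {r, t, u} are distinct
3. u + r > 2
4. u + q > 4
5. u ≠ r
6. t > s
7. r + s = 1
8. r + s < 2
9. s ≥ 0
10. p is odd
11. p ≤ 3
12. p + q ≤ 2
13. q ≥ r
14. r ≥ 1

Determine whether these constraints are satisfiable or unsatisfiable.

Take p = 1, q = 1, r = 1, s = 0, t = 2, u = 4. Then constraint 3: u + r = 5; constraint 4: u + q = 5, and every other listed constraint is also met.

Satisfiable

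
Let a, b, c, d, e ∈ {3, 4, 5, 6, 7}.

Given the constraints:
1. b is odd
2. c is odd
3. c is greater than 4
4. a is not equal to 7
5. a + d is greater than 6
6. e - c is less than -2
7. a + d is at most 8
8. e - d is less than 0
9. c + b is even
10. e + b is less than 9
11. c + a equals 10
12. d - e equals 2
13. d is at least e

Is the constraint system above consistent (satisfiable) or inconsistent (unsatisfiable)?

Satisfiable

Take a = 3, b = 3, c = 7, d = 5, e = 3. Then constraint 5: a + d = 8; constraint 6: e - c = -4; constraint 7: a + d = 8, and every other listed constraint is also met.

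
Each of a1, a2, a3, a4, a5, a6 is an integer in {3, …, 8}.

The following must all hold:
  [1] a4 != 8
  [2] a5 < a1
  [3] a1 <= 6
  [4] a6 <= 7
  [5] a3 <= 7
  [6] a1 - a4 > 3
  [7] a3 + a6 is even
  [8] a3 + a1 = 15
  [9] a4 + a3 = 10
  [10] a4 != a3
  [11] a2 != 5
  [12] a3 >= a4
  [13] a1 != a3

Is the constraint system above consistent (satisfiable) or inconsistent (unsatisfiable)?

Unsatisfiable

From constraint 5: a3 ≤ 7. From constraint 3: a1 ≤ 6. Hence a3 + a1 ≤ 13. But constraint 8 requires a3 + a1 = 15, and 15 > 13. Contradiction.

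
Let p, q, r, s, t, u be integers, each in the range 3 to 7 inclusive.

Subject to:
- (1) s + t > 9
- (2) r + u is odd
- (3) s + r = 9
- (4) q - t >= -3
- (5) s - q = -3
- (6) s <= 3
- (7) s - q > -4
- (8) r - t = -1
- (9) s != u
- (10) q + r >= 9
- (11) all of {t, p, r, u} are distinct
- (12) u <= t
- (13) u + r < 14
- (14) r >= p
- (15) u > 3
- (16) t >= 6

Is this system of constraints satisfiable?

Satisfiable

Setting (p, q, r, s, t, u) = (4, 6, 6, 3, 7, 5) satisfies everything: constraint 1: s + t = 10; constraint 3: s + r = 9; constraint 4: q - t = -1, and the others follow.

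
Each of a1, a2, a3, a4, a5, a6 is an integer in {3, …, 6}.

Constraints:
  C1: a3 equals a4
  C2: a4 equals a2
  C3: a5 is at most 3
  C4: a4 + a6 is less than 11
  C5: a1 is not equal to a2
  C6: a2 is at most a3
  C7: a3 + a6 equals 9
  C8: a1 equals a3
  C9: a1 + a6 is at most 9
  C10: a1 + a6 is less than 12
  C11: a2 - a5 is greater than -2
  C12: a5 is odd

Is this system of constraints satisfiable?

Unsatisfiable

From constraints 1, 2, and 8, a1 = a3 = a4 = a2, so a1 = a2. But constraint 5 says a1 ≠ a2. Contradiction.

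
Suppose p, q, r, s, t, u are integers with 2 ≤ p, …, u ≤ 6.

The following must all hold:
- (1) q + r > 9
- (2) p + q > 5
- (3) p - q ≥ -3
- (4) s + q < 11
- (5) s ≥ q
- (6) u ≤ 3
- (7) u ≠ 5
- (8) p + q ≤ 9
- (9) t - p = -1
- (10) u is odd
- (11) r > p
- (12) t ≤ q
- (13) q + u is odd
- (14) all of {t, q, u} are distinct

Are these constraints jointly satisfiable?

Satisfiable

Try p = 3, q = 4, r = 6, s = 4, t = 2, u = 3.
Check constraint 1: q + r = 10; constraint 2: p + q = 7; constraint 3: p - q = -1. The remaining constraints are straightforward to verify.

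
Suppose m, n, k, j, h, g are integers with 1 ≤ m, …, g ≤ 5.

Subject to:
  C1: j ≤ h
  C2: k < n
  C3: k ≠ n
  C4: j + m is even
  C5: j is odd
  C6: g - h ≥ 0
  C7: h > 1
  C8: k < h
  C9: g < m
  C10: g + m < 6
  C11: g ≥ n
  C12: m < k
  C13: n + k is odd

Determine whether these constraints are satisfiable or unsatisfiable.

Unsatisfiable

Constraints 6, 8, 9, and 12 give m < k, k < h, h ≤ g, g < m. Chaining: m < k < h ≤ g < m, which forces m < m — impossible.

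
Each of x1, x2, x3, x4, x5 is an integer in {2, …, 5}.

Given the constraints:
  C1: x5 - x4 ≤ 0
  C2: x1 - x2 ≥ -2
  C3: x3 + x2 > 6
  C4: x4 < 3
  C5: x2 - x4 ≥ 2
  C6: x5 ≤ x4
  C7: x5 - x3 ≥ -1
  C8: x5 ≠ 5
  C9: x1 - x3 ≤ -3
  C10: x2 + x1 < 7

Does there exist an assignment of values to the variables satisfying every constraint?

Constraints 1, 2, 5, 7, and 9 give x1 − x2 ≥ -2, x2 − x4 ≥ 2, x4 − x5 ≥ 0, x5 − x3 ≥ -1, x3 − x1 ≥ 3.
Adding all 5 inequalities: the left sides telescope to 0, and the right sides sum to (-2) + 2 + 0 + (-1) + 3 = 2. So 0 ≥ 2, which is false.

Unsatisfiable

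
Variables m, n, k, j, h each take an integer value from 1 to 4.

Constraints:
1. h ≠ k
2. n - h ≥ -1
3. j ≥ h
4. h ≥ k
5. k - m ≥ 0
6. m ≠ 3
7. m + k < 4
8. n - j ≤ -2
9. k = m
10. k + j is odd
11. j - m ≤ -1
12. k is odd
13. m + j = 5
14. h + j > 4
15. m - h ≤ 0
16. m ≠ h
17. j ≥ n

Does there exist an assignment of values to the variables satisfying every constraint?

Unsatisfiable

Constraints 2, 8, 11, and 15 give n − h ≥ -1, h − m ≥ 0, m − j ≥ 1, j − n ≥ 2.
Adding all 4 inequalities: the left sides telescope to 0, and the right sides sum to (-1) + 0 + 1 + 2 = 2. So 0 ≥ 2, which is false.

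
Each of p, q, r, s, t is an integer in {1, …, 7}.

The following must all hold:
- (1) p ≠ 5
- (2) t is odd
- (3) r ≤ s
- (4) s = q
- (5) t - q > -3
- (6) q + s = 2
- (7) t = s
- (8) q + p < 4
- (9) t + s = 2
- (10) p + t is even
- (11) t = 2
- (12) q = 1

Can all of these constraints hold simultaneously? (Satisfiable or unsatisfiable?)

Constraint 11 fixes t = 2 and constraint 12 fixes q = 1. Constraints 4 and 7 give t = s = q, so t = q. But 2 ≠ 1 — contradiction.

Unsatisfiable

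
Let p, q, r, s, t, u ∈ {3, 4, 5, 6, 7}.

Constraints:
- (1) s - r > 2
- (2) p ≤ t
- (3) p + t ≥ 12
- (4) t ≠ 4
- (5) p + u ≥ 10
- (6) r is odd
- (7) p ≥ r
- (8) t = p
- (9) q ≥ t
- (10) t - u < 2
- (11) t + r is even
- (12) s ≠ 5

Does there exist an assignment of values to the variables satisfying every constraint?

Satisfiable

The assignment p = 7, q = 7, r = 3, s = 7, t = 7, u = 6 works:
  constraint 1 holds since s - r = 4.
  constraint 3 holds since p + t = 14.
  constraint 5 holds since p + u = 13.
The rest check out directly.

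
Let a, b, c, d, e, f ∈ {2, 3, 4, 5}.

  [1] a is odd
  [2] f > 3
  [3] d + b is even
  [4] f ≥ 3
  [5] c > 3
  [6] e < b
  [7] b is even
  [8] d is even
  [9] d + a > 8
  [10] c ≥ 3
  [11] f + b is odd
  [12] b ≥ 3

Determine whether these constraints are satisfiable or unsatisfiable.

Try a = 5, b = 4, c = 4, d = 4, e = 2, f = 5.
Check constraint 1: a = 5 is odd; constraint 9: d + a = 9. The remaining constraints are straightforward to verify.

Satisfiable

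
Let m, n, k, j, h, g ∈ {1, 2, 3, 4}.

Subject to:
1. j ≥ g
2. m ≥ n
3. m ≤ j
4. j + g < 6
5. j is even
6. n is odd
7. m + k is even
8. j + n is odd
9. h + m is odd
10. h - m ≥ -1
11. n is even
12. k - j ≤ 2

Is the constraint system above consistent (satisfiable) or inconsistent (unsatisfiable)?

Constraint 5 makes j even and constraint 11 makes n even, so j + n must be even. Constraint 8 says j + n is odd — contradiction.

Unsatisfiable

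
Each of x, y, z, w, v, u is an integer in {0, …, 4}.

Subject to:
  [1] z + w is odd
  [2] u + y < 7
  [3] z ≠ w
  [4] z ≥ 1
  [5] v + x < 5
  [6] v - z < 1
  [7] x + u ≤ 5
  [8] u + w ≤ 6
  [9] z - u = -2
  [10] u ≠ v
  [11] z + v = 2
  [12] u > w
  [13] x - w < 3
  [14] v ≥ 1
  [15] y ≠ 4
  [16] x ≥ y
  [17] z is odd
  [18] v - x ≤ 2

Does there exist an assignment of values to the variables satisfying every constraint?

Satisfiable

The assignment x = 1, y = 1, z = 1, w = 0, v = 1, u = 3 works:
  constraint 2 holds since u + y = 4.
  constraint 5 holds since v + x = 2.
  constraint 6 holds since v - z = 0.
The rest check out directly.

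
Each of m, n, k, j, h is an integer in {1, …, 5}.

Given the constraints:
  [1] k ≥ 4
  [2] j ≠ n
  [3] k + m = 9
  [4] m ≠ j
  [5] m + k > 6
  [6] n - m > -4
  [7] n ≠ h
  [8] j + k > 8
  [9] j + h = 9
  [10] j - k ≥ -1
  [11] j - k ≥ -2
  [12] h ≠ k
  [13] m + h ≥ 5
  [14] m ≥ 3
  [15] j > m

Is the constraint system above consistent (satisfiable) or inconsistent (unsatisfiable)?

Satisfiable

Setting (m, n, k, j, h) = (4, 2, 5, 5, 4) satisfies everything: constraint 3: k + m = 9; constraint 5: m + k = 9; constraint 6: n - m = -2, and the others follow.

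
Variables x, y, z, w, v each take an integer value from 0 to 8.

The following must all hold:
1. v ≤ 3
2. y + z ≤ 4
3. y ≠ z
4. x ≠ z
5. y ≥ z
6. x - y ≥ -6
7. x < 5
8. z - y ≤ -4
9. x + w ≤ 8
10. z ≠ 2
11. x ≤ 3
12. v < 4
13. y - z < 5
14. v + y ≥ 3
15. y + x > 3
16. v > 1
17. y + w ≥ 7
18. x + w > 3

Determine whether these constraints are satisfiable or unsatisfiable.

Satisfiable

The assignment x = 1, y = 4, z = 0, w = 5, v = 2 works:
  constraint 2 holds since y + z = 4.
  constraint 6 holds since x - y = -3.
  constraint 8 holds since z - y = -4.
The rest check out directly.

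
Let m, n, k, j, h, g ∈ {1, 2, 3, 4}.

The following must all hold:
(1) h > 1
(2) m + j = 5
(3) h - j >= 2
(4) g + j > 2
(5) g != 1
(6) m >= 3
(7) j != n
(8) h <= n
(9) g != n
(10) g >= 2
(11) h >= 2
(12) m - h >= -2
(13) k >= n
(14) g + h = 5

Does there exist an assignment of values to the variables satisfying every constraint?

One satisfying assignment is m = 4, n = 4, k = 4, j = 1, h = 3, g = 2.
For the less obvious constraints — constraint 2: m + j = 5; constraint 3: h - j = 2 — and the others hold by inspection.

Satisfiable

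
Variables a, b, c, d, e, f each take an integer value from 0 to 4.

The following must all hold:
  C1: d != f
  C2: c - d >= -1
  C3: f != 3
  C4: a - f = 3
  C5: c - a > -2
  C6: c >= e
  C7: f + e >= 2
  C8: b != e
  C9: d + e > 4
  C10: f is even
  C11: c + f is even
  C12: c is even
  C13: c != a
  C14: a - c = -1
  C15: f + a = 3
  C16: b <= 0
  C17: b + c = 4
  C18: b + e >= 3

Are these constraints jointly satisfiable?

Satisfiable

The assignment a = 3, b = 0, c = 4, d = 4, e = 3, f = 0 works:
  constraint 2 holds since c - d = 0.
  constraint 4 holds since a - f = 3.
  constraint 5 holds since c - a = 1.
The rest check out directly.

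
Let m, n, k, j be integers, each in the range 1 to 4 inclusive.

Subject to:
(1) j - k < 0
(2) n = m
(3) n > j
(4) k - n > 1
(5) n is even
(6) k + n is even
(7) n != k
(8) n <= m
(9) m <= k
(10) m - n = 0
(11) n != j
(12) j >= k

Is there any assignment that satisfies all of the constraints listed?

Constraints 3, 8, 9, and 12 give n ≤ m, m ≤ k, k ≤ j, j < n. Chaining: n ≤ m ≤ k ≤ j < n, which forces n < n — impossible.

Unsatisfiable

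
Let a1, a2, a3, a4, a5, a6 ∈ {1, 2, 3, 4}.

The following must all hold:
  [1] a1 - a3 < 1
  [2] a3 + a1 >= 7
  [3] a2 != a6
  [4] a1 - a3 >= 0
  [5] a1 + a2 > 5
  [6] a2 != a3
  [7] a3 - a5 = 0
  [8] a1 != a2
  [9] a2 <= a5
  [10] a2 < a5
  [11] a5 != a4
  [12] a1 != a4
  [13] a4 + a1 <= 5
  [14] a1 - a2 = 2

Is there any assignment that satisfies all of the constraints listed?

Satisfiable

Setting (a1, a2, a3, a4, a5, a6) = (4, 2, 4, 1, 4, 1) satisfies everything: constraint 1: a1 - a3 = 0; constraint 2: a3 + a1 = 8; constraint 4: a1 - a3 = 0, and the others follow.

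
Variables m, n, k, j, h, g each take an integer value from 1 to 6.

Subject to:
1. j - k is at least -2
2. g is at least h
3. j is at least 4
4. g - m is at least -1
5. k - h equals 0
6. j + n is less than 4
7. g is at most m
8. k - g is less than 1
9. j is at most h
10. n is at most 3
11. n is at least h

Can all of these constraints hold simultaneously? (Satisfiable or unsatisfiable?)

From constraints 3 and 9: h ≥ j and j ≥ 4, so h ≥ 4. From constraints 10 and 11: h ≤ n and n ≤ 3, so h ≤ 3. But 3 < 4, so no value of h works.

Unsatisfiable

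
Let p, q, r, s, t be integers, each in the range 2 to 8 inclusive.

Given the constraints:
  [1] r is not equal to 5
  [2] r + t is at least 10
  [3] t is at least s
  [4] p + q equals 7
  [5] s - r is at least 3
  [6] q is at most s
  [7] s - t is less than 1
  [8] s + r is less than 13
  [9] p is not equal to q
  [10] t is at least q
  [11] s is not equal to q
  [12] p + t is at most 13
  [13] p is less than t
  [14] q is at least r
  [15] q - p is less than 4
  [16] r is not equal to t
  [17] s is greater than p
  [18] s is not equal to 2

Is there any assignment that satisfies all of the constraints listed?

Satisfiable

Take p = 3, q = 4, r = 2, s = 8, t = 8. Then constraint 2: r + t = 10; constraint 4: p + q = 7; constraint 5: s - r = 6, and every other listed constraint is also met.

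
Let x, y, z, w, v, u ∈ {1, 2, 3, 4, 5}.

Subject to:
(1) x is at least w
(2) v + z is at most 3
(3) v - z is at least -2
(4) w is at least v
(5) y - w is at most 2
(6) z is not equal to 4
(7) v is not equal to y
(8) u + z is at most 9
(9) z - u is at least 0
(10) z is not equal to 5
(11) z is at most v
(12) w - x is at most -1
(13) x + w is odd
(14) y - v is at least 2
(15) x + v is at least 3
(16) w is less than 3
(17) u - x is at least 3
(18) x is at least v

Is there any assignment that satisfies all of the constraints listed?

Unsatisfiable

Constraints 3, 5, 9, 12, 14, and 17 give u − x ≥ 3, x − w ≥ 1, w − y ≥ -2, y − v ≥ 2, v − z ≥ -2, z − u ≥ 0.
Adding all 6 inequalities: the left sides telescope to 0, and the right sides sum to 3 + 1 + (-2) + 2 + (-2) + 0 = 2. So 0 ≥ 2, which is false.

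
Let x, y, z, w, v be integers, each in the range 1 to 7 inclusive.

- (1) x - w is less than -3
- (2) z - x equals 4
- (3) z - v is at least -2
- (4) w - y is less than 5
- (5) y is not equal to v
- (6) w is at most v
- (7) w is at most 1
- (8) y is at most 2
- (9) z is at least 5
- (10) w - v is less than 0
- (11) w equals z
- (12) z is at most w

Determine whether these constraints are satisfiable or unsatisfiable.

Unsatisfiable

From constraints 9 and 12: w ≥ z and z ≥ 5, so w ≥ 5. From constraint 7: w ≤ 1. But 1 < 5, so no value of w works.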